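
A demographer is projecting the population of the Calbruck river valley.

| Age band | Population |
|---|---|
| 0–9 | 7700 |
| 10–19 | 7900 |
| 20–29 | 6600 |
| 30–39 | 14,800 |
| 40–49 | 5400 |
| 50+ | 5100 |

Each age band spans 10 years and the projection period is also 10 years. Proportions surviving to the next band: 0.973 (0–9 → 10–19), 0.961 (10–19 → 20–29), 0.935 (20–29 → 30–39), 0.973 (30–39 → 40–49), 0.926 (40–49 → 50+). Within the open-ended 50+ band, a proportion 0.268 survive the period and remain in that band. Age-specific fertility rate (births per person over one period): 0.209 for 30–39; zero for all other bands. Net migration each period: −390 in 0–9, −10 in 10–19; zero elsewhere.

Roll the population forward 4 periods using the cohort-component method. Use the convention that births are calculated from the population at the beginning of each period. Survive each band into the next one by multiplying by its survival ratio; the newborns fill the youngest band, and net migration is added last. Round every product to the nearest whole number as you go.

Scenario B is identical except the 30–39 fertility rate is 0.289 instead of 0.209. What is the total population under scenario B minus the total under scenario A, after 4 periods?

2587

(Groups numbered youngest = 1 to oldest = 6.)
Period 1:
Births: 14800 × 0.209 = 3093
Group 2: 7700 × 0.973 = 7492
Group 3: 7900 × 0.961 = 7592
Group 4: 6600 × 0.935 = 6171
Group 5: 14800 × 0.973 = 14400
Group 6: 5400 × 0.926 + 5100 × 0.268 = 5000 + 1367 = 6367
Net migration: Group 1 − 390 → 2703; Group 2 − 10 → 7482
→ [2703, 7482, 7592, 6171, 14400, 6367]
Period 2:
Births: 6171 × 0.209 = 1290
Group 2: 2703 × 0.973 = 2630
Group 3: 7482 × 0.961 = 7190
Group 4: 7592 × 0.935 = 7099
Group 5: 6171 × 0.973 = 6004
Group 6: 14400 × 0.926 + 6367 × 0.268 = 13334 + 1706 = 15040
Net migration: Group 1 − 390 → 900; Group 2 − 10 → 2620
→ [900, 2620, 7190, 7099, 6004, 15040]
Period 3:
Births: 7099 × 0.209 = 1484
Group 2: 900 × 0.973 = 876
Group 3: 2620 × 0.961 = 2518
Group 4: 7190 × 0.935 = 6723
Group 5: 7099 × 0.973 = 6907
Group 6: 6004 × 0.926 + 15040 × 0.268 = 5560 + 4031 = 9591
Net migration: Group 1 − 390 → 1094; Group 2 − 10 → 866
→ [1094, 866, 2518, 6723, 6907, 9591]
Period 4:
Births: 6723 × 0.209 = 1405
Group 2: 1094 × 0.973 = 1064
Group 3: 866 × 0.961 = 832
Group 4: 2518 × 0.935 = 2354
Group 5: 6723 × 0.973 = 6541
Group 6: 6907 × 0.926 + 9591 × 0.268 = 6396 + 2570 = 8966
Net migration: Group 1 − 390 → 1015; Group 2 − 10 → 1054
→ [1015, 1054, 832, 2354, 6541, 8966]
Scenario A total after 4 periods: 20762
Scenario B projection —
Period 1:
Births: 14800 × 0.289 = 4277
Group 2: 7700 × 0.973 = 7492
Group 3: 7900 × 0.961 = 7592
Group 4: 6600 × 0.935 = 6171
Group 5: 14800 × 0.973 = 14400
Group 6: 5400 × 0.926 + 5100 × 0.268 = 5000 + 1367 = 6367
Net migration: Group 1 − 390 → 3887; Group 2 − 10 → 7482
→ [3887, 7482, 7592, 6171, 14400, 6367]
Period 2:
Births: 6171 × 0.289 = 1783
Group 2: 3887 × 0.973 = 3782
Group 3: 7482 × 0.961 = 7190
Group 4: 7592 × 0.935 = 7099
Group 5: 6171 × 0.973 = 6004
Group 6: 14400 × 0.926 + 6367 × 0.268 = 13334 + 1706 = 15040
Net migration: Group 1 − 390 → 1393; Group 2 − 10 → 3772
→ [1393, 3772, 7190, 7099, 6004, 15040]
Period 3:
Births: 7099 × 0.289 = 2052
Group 2: 1393 × 0.973 = 1355
Group 3: 3772 × 0.961 = 3625
Group 4: 7190 × 0.935 = 6723
Group 5: 7099 × 0.973 = 6907
Group 6: 6004 × 0.926 + 15040 × 0.268 = 5560 + 4031 = 9591
Net migration: Group 1 − 390 → 1662; Group 2 − 10 → 1345
→ [1662, 1345, 3625, 6723, 6907, 9591]
Period 4:
Births: 6723 × 0.289 = 1943
Group 2: 1662 × 0.973 = 1617
Group 3: 1345 × 0.961 = 1293
Group 4: 3625 × 0.935 = 3389
Group 5: 6723 × 0.973 = 6541
Group 6: 6907 × 0.926 + 9591 × 0.268 = 6396 + 2570 = 8966
Net migration: Group 1 − 390 → 1553; Group 2 − 10 → 1607
→ [1553, 1607, 1293, 3389, 6541, 8966]
Scenario B total after 4 periods: 23349
Difference B − A = 23349 − 20762 = 2587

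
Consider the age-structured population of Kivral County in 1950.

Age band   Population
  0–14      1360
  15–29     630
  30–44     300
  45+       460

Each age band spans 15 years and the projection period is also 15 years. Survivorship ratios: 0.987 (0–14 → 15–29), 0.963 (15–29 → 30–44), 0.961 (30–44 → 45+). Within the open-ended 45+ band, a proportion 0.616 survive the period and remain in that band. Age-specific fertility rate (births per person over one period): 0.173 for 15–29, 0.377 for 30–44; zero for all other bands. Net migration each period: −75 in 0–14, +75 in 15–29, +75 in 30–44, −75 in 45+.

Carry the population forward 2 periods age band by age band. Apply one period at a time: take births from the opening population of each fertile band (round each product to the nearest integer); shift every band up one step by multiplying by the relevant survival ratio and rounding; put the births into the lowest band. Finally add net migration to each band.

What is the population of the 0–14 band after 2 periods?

Period 1.
Births: 630 × 0.173 = 109  |  300 × 0.377 = 113 ⇒ total 222
15–29: 1360 × 0.987 = 1342
30–44: 630 × 0.963 = 607
45+: 300 × 0.961 + 460 × 0.616 = 288 + 283 = 571
Net migration: 0–14 − 75 → 147; 15–29 + 75 → 1417; 30–44 + 75 → 682; 45+ − 75 → 496
Population now: 0–14=147, 15–29=1417, 30–44=682, 45+=496
Period 2.
Births: 1417 × 0.173 = 245  |  682 × 0.377 = 257 ⇒ total 502
15–29: 147 × 0.987 = 145
30–44: 1417 × 0.963 = 1365
45+: 682 × 0.961 + 496 × 0.616 = 655 + 306 = 961
Net migration: 0–14 − 75 → 427; 15–29 + 75 → 220; 30–44 + 75 → 1440; 45+ − 75 → 886
Population now: 0–14=427, 15–29=220, 30–44=1440, 45+=886

427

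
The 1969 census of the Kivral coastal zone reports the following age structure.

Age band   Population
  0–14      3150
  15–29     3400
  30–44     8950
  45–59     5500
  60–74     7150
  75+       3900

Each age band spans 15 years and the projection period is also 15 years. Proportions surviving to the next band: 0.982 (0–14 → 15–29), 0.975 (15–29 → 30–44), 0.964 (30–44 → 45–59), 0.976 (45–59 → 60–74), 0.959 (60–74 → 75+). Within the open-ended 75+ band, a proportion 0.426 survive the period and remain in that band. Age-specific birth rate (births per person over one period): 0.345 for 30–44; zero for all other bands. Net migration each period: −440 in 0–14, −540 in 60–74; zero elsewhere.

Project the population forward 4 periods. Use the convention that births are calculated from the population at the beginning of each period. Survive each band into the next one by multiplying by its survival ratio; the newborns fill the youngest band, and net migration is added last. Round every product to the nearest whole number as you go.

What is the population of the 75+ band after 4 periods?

7191

Call the bands 1 to 6, youngest first.
— Period 1 —
Births: 8950 × 0.345 = 3088
Band 2: 3150 × 0.982 = 3093
Band 3: 3400 × 0.975 = 3315
Band 4: 8950 × 0.964 = 8628
Band 5: 5500 × 0.976 = 5368
Band 6: 7150 × 0.959 + 3900 × 0.426 = 6857 + 1661 = 8518
Net migration: Band 1 − 440 → 2648; Band 5 − 540 → 4828
→ [2648, 3093, 3315, 8628, 4828, 8518]
— Period 2 —
Births: 3315 × 0.345 = 1144
Band 2: 2648 × 0.982 = 2600
Band 3: 3093 × 0.975 = 3016
Band 4: 3315 × 0.964 = 3196
Band 5: 8628 × 0.976 = 8421
Band 6: 4828 × 0.959 + 8518 × 0.426 = 4630 + 3629 = 8259
Net migration: Band 1 − 440 → 704; Band 5 − 540 → 7881
→ [704, 2600, 3016, 3196, 7881, 8259]
— Period 3 —
Births: 3016 × 0.345 = 1041
Band 2: 704 × 0.982 = 691
Band 3: 2600 × 0.975 = 2535
Band 4: 3016 × 0.964 = 2907
Band 5: 3196 × 0.976 = 3119
Band 6: 7881 × 0.959 + 8259 × 0.426 = 7558 + 3518 = 11076
Net migration: Band 1 − 440 → 601; Band 5 − 540 → 2579
→ [601, 691, 2535, 2907, 2579, 11076]
— Period 4 —
Births: 2535 × 0.345 = 875
Band 2: 601 × 0.982 = 590
Band 3: 691 × 0.975 = 674
Band 4: 2535 × 0.964 = 2444
Band 5: 2907 × 0.976 = 2837
Band 6: 2579 × 0.959 + 11076 × 0.426 = 2473 + 4718 = 7191
Net migration: Band 1 − 440 → 435; Band 5 − 540 → 2297
→ [435, 590, 674, 2444, 2297, 7191]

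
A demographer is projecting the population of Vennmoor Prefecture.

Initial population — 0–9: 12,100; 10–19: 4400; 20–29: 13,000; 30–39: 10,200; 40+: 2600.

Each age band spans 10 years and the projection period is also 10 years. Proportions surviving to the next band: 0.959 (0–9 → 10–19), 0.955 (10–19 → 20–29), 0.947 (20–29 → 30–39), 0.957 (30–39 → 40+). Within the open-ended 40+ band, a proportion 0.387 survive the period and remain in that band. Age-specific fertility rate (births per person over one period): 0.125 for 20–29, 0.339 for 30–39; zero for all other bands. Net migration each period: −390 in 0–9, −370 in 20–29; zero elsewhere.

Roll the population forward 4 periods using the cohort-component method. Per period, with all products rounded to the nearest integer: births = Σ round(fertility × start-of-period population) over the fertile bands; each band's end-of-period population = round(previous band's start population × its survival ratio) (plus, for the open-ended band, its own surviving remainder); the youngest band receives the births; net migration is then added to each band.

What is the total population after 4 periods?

26324

Numbering the groups 1..5 from youngest to oldest:
[period 1]
Births: 13000 * 0.125 = 1625  |  10200 * 0.339 = 3458 → total 5083
Group 2: 12100 * 0.959 = 11604
Group 3: 4400 * 0.955 = 4202
Group 4: 13000 * 0.947 = 12311
Group 5: 10200 * 0.957 + 2600 * 0.387 = 9761 + 1006 = 10767
Net migration: Group 1 − 390 → 4693; Group 3 − 370 → 3832
End of period: [4693, 11604, 3832, 12311, 10767]
[period 2]
Births: 3832 * 0.125 = 479  |  12311 * 0.339 = 4173 → total 4652
Group 2: 4693 * 0.959 = 4501
Group 3: 11604 * 0.955 = 11082
Group 4: 3832 * 0.947 = 3629
Group 5: 12311 * 0.957 + 10767 * 0.387 = 11782 + 4167 = 15949
Net migration: Group 1 − 390 → 4262; Group 3 − 370 → 10712
End of period: [4262, 4501, 10712, 3629, 15949]
[period 3]
Births: 10712 * 0.125 = 1339  |  3629 * 0.339 = 1230 → total 2569
Group 2: 4262 * 0.959 = 4087
Group 3: 4501 * 0.955 = 4298
Group 4: 10712 * 0.947 = 10144
Group 5: 3629 * 0.957 + 15949 * 0.387 = 3473 + 6172 = 9645
Net migration: Group 1 − 390 → 2179; Group 3 − 370 → 3928
End of period: [2179, 4087, 3928, 10144, 9645]
[period 4]
Births: 3928 * 0.125 = 491  |  10144 * 0.339 = 3439 → total 3930
Group 2: 2179 * 0.959 = 2090
Group 3: 4087 * 0.955 = 3903
Group 4: 3928 * 0.947 = 3720
Group 5: 10144 * 0.957 + 9645 * 0.387 = 9708 + 3733 = 13441
Net migration: Group 1 − 390 → 3540; Group 3 − 370 → 3533
End of period: [3540, 2090, 3533, 3720, 13441]
Total after period 4: 3540 + 2090 + 3533 + 3720 + 13441 = 26324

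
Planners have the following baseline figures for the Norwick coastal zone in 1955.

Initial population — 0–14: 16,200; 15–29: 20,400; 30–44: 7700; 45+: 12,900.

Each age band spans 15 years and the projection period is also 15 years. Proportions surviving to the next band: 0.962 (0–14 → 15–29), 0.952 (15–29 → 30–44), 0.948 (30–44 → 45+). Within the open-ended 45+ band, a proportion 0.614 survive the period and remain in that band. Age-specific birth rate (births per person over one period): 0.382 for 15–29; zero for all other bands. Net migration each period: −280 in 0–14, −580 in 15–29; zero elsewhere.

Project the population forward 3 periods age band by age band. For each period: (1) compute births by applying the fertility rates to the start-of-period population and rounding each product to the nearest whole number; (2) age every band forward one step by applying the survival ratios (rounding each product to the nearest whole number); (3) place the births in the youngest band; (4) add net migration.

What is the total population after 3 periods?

43838

Period 1.
Births: 20400 × 0.382 = 7793
15–29: 16200 × 0.962 = 15584
30–44: 20400 × 0.952 = 19421
45+: 7700 × 0.948 + 12900 × 0.614 = 7300 + 7921 = 15221
Net migration: 0–14 − 280 → 7513; 15–29 − 580 → 15004
Giving 7513 / 15004 / 19421 / 15221.
Period 2.
Births: 15004 × 0.382 = 5732
15–29: 7513 × 0.962 = 7228
30–44: 15004 × 0.952 = 14284
45+: 19421 × 0.948 + 15221 × 0.614 = 18411 + 9346 = 27757
Net migration: 0–14 − 280 → 5452; 15–29 − 580 → 6648
Giving 5452 / 6648 / 14284 / 27757.
Period 3.
Births: 6648 × 0.382 = 2540
15–29: 5452 × 0.962 = 5245
30–44: 6648 × 0.952 = 6329
45+: 14284 × 0.948 + 27757 × 0.614 = 13541 + 17043 = 30584
Net migration: 0–14 − 280 → 2260; 15–29 − 580 → 4665
Giving 2260 / 4665 / 6329 / 30584.
Total after period 3: 2260 + 4665 + 6329 + 30584 = 43838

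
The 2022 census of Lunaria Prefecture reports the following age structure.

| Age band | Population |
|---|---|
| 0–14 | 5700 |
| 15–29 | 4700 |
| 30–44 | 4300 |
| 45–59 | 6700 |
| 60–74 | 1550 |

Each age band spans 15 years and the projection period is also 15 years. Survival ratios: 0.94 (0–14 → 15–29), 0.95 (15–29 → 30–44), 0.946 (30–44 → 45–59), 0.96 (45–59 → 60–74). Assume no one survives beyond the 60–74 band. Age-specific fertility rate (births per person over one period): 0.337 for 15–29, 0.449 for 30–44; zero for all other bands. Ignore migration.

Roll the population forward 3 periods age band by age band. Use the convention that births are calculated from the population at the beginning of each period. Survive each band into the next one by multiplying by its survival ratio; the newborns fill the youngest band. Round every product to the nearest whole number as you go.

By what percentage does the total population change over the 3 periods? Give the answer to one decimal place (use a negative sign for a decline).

-17.3

(Bands numbered youngest = 1 to oldest = 5.)
Period 1.
Births: 4700 × 0.337 = 1584, 4300 × 0.449 = 1931 → 3515
Band 2: 5700 × 0.94 = 5358
Band 3: 4700 × 0.95 = 4465
Band 4: 4300 × 0.946 = 4068
Band 5: 6700 × 0.96 = 6432
End of period: [3515, 5358, 4465, 4068, 6432]
Period 2.
Births: 5358 × 0.337 = 1806, 4465 × 0.449 = 2005 → 3811
Band 2: 3515 × 0.94 = 3304
Band 3: 5358 × 0.95 = 5090
Band 4: 4465 × 0.946 = 4224
Band 5: 4068 × 0.96 = 3905
End of period: [3811, 3304, 5090, 4224, 3905]
Period 3.
Births: 3304 × 0.337 = 1113, 5090 × 0.449 = 2285 → 3398
Band 2: 3811 × 0.94 = 3582
Band 3: 3304 × 0.95 = 3139
Band 4: 5090 × 0.946 = 4815
Band 5: 4224 × 0.96 = 4055
End of period: [3398, 3582, 3139, 4815, 4055]
Total: 22950 → 18989; change = -3961; percentage change = -17.3%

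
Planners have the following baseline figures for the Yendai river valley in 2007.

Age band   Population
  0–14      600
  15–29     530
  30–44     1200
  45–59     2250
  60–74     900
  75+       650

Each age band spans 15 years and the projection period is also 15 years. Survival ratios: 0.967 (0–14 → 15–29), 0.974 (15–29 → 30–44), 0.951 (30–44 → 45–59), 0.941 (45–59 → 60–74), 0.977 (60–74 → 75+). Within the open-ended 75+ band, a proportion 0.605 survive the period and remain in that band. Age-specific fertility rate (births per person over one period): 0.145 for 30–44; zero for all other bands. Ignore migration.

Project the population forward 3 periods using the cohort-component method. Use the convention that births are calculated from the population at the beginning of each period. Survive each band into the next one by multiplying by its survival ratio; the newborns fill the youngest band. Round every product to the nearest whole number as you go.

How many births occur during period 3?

82

— Period 1 —
Births: 1200 × 0.145 = 174
15–29: 600 × 0.967 = 580
30–44: 530 × 0.974 = 516
45–59: 1200 × 0.951 = 1141
60–74: 2250 × 0.941 = 2117
75+: 900 × 0.977 + 650 × 0.605 = 879 + 393 = 1272
→ [174, 580, 516, 1141, 2117, 1272]
— Period 2 —
Births: 516 × 0.145 = 75
15–29: 174 × 0.967 = 168
30–44: 580 × 0.974 = 565
45–59: 516 × 0.951 = 491
60–74: 1141 × 0.941 = 1074
75+: 2117 × 0.977 + 1272 × 0.605 = 2068 + 770 = 2838
→ [75, 168, 565, 491, 1074, 2838]
— Period 3 —
Births: 565 × 0.145 = 82
15–29: 75 × 0.967 = 73
30–44: 168 × 0.974 = 164
45–59: 565 × 0.951 = 537
60–74: 491 × 0.941 = 462
75+: 1074 × 0.977 + 2838 × 0.605 = 1049 + 1717 = 2766
→ [82, 73, 164, 537, 462, 2766]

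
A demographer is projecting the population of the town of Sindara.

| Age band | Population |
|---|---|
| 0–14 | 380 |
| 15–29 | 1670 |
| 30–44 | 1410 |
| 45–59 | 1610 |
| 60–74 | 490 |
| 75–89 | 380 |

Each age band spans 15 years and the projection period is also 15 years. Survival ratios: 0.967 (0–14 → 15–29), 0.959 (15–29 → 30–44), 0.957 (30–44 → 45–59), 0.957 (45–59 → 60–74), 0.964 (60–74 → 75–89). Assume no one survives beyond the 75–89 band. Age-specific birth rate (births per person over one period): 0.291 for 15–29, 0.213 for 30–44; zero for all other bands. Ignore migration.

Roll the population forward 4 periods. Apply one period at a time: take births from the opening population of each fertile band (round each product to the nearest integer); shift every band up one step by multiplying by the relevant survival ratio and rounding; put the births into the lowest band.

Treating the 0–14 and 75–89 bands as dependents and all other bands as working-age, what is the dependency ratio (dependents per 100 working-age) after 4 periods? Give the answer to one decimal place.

Period 1:
Births: 1670 * 0.291 = 486 ; 1410 * 0.213 = 300 → total 786
15–29: 380 * 0.967 = 367
30–44: 1670 * 0.959 = 1602
45–59: 1410 * 0.957 = 1349
60–74: 1610 * 0.957 = 1541
75–89: 490 * 0.964 = 472
Population now: 0–14=786, 15–29=367, 30–44=1602, 45–59=1349, 60–74=1541, 75–89=472
Period 2:
Births: 367 * 0.291 = 107 ; 1602 * 0.213 = 341 → total 448
15–29: 786 * 0.967 = 760
30–44: 367 * 0.959 = 352
45–59: 1602 * 0.957 = 1533
60–74: 1349 * 0.957 = 1291
75–89: 1541 * 0.964 = 1486
Population now: 0–14=448, 15–29=760, 30–44=352, 45–59=1533, 60–74=1291, 75–89=1486
Period 3:
Births: 760 * 0.291 = 221 ; 352 * 0.213 = 75 → total 296
15–29: 448 * 0.967 = 433
30–44: 760 * 0.959 = 729
45–59: 352 * 0.957 = 337
60–74: 1533 * 0.957 = 1467
75–89: 1291 * 0.964 = 1245
Population now: 0–14=296, 15–29=433, 30–44=729, 45–59=337, 60–74=1467, 75–89=1245
Period 4:
Births: 433 * 0.291 = 126 ; 729 * 0.213 = 155 → total 281
15–29: 296 * 0.967 = 286
30–44: 433 * 0.959 = 415
45–59: 729 * 0.957 = 698
60–74: 337 * 0.957 = 323
75–89: 1467 * 0.964 = 1414
Population now: 0–14=281, 15–29=286, 30–44=415, 45–59=698, 60–74=323, 75–89=1414
Dependents (band 0–14 + band 75–89) = 281 + 1414 = 1695; working-age = 1722; ratio = 1695/1722 × 100 = 98.4

98.4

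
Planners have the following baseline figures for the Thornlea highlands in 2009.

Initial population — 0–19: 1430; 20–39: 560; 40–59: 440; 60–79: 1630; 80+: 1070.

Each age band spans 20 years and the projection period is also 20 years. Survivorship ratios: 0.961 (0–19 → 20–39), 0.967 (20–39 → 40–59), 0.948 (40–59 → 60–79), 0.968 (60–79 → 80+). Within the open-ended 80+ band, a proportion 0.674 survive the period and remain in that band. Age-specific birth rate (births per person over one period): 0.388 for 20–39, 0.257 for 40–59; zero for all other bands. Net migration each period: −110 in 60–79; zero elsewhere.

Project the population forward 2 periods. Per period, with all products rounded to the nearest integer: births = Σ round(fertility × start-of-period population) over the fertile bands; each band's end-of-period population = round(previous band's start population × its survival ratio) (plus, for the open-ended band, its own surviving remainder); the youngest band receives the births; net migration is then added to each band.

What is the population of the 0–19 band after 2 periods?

Period 1:
Births: 560 × 0.388 = 217, 440 × 0.257 = 113 → total 330
20–39: 1430 × 0.961 = 1374
40–59: 560 × 0.967 = 542
60–79: 440 × 0.948 = 417
80+: 1630 × 0.968 + 1070 × 0.674 = 1578 + 721 = 2299
Net migration: 60–79 − 110 → 307
Population now: 0–19=330, 20–39=1374, 40–59=542, 60–79=307, 80+=2299
Period 2:
Births: 1374 × 0.388 = 533, 542 × 0.257 = 139 → total 672
20–39: 330 × 0.961 = 317
40–59: 1374 × 0.967 = 1329
60–79: 542 × 0.948 = 514
80+: 307 × 0.968 + 2299 × 0.674 = 297 + 1550 = 1847
Net migration: 60–79 − 110 → 404
Population now: 0–19=672, 20–39=317, 40–59=1329, 60–79=404, 80+=1847

672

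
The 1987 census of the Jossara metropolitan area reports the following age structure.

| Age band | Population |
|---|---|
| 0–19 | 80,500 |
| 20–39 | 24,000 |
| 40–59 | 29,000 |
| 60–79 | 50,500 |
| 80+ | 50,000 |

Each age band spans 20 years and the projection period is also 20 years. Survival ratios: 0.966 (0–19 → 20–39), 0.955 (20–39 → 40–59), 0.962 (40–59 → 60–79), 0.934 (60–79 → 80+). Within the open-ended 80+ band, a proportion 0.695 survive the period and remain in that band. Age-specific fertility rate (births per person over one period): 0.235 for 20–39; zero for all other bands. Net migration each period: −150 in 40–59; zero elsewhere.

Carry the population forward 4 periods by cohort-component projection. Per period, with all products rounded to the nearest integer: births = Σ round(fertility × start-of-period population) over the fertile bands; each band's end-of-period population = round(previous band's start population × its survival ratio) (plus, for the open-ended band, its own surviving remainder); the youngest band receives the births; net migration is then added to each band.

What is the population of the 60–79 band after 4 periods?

[period 1]
Births: 24000 × 0.235 = 5640
20–39: 80500 × 0.966 = 77763
40–59: 24000 × 0.955 = 22920
60–79: 29000 × 0.962 = 27898
80+: 50500 × 0.934 + 50000 × 0.695 = 47167 + 34750 = 81917
Net migration: 40–59 − 150 → 22770
End of period: [5640, 77763, 22770, 27898, 81917]
[period 2]
Births: 77763 × 0.235 = 18274
20–39: 5640 × 0.966 = 5448
40–59: 77763 × 0.955 = 74264
60–79: 22770 × 0.962 = 21905
80+: 27898 × 0.934 + 81917 × 0.695 = 26057 + 56932 = 82989
Net migration: 40–59 − 150 → 74114
End of period: [18274, 5448, 74114, 21905, 82989]
[period 3]
Births: 5448 × 0.235 = 1280
20–39: 18274 × 0.966 = 17653
40–59: 5448 × 0.955 = 5203
60–79: 74114 × 0.962 = 71298
80+: 21905 × 0.934 + 82989 × 0.695 = 20459 + 57677 = 78136
Net migration: 40–59 − 150 → 5053
End of period: [1280, 17653, 5053, 71298, 78136]
[period 4]
Births: 17653 × 0.235 = 4148
20–39: 1280 × 0.966 = 1236
40–59: 17653 × 0.955 = 16859
60–79: 5053 × 0.962 = 4861
80+: 71298 × 0.934 + 78136 × 0.695 = 66592 + 54305 = 120897
Net migration: 40–59 − 150 → 16709
End of period: [4148, 1236, 16709, 4861, 120897]

4861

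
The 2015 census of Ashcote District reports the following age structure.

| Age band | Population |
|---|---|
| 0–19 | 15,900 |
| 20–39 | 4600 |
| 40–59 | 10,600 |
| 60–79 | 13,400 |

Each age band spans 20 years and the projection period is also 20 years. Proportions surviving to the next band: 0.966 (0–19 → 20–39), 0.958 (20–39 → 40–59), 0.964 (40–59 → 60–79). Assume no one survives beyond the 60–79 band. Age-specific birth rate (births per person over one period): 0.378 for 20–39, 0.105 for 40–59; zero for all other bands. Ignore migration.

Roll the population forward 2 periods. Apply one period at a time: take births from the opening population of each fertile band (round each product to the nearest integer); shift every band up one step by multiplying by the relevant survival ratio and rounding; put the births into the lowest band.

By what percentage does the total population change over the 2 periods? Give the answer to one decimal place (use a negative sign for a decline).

— Period 1 —
Births: 4600 * 0.378 = 1739, 10600 * 0.105 = 1113 → total 2852
20–39: 15900 * 0.966 = 15359
40–59: 4600 * 0.958 = 4407
60–79: 10600 * 0.964 = 10218
Population now: 0–19=2852, 20–39=15359, 40–59=4407, 60–79=10218
— Period 2 —
Births: 15359 * 0.378 = 5806, 4407 * 0.105 = 463 → total 6269
20–39: 2852 * 0.966 = 2755
40–59: 15359 * 0.958 = 14714
60–79: 4407 * 0.964 = 4248
Population now: 0–19=6269, 20–39=2755, 40–59=14714, 60–79=4248
Total: 44500 → 27986; change = -16514; percentage change = -37.1%

-37.1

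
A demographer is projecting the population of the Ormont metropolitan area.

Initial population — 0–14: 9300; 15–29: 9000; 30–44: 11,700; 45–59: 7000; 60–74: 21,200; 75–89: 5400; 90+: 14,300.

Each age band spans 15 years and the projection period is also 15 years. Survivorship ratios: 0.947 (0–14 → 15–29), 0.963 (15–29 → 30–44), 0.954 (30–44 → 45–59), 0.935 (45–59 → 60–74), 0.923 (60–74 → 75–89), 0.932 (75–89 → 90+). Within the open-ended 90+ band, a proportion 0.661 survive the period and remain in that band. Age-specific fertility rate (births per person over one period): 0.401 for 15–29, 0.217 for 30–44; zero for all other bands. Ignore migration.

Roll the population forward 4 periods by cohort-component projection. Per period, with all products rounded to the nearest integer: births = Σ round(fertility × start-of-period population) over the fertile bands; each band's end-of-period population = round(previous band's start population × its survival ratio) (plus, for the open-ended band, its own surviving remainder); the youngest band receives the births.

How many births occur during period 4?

3273

Call the groups 1 to 7, youngest first.
Period 1.
Births: 9000 × 0.401 = 3609, 11700 × 0.217 = 2539 → 6148
Group 2: 9300 × 0.947 = 8807
Group 3: 9000 × 0.963 = 8667
Group 4: 11700 × 0.954 = 11162
Group 5: 7000 × 0.935 = 6545
Group 6: 21200 × 0.923 = 19568
Group 7: 5400 × 0.932 + 14300 × 0.661 = 5033 + 9452 = 14485
→ [6148, 8807, 8667, 11162, 6545, 19568, 14485]
Period 2.
Births: 8807 × 0.401 = 3532, 8667 × 0.217 = 1881 → 5413
Group 2: 6148 × 0.947 = 5822
Group 3: 8807 × 0.963 = 8481
Group 4: 8667 × 0.954 = 8268
Group 5: 11162 × 0.935 = 10436
Group 6: 6545 × 0.923 = 6041
Group 7: 19568 × 0.932 + 14485 × 0.661 = 18237 + 9575 = 27812
→ [5413, 5822, 8481, 8268, 10436, 6041, 27812]
Period 3.
Births: 5822 × 0.401 = 2335, 8481 × 0.217 = 1840 → 4175
Group 2: 5413 × 0.947 = 5126
Group 3: 5822 × 0.963 = 5607
Group 4: 8481 × 0.954 = 8091
Group 5: 8268 × 0.935 = 7731
Group 6: 10436 × 0.923 = 9632
Group 7: 6041 × 0.932 + 27812 × 0.661 = 5630 + 18384 = 24014
→ [4175, 5126, 5607, 8091, 7731, 9632, 24014]
Period 4.
Births: 5126 × 0.401 = 2056, 5607 × 0.217 = 1217 → 3273
Group 2: 4175 × 0.947 = 3954
Group 3: 5126 × 0.963 = 4936
Group 4: 5607 × 0.954 = 5349
Group 5: 8091 × 0.935 = 7565
Group 6: 7731 × 0.923 = 7136
Group 7: 9632 × 0.932 + 24014 × 0.661 = 8977 + 15873 = 24850
→ [3273, 3954, 4936, 5349, 7565, 7136, 24850]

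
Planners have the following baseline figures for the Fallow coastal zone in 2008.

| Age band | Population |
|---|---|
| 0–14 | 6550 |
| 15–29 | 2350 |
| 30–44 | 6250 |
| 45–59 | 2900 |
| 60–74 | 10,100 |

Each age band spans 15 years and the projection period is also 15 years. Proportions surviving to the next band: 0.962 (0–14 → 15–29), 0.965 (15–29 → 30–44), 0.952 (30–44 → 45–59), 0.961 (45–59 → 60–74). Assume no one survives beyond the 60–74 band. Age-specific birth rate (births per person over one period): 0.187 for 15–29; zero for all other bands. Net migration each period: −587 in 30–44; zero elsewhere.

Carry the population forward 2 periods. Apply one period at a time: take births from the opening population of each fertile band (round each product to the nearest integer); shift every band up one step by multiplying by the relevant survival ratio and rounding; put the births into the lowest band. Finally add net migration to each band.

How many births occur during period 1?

Let band 1 be 0–14 through band 5 = 60–74.
After projecting period 1:
Births: 2350 × 0.187 = 439
Band 2: 6550 × 0.962 = 6301
Band 3: 2350 × 0.965 = 2268
Band 4: 6250 × 0.952 = 5950
Band 5: 2900 × 0.961 = 2787
Net migration: Band 3 − 587 → 1681
End of period: [439, 6301, 1681, 5950, 2787]

439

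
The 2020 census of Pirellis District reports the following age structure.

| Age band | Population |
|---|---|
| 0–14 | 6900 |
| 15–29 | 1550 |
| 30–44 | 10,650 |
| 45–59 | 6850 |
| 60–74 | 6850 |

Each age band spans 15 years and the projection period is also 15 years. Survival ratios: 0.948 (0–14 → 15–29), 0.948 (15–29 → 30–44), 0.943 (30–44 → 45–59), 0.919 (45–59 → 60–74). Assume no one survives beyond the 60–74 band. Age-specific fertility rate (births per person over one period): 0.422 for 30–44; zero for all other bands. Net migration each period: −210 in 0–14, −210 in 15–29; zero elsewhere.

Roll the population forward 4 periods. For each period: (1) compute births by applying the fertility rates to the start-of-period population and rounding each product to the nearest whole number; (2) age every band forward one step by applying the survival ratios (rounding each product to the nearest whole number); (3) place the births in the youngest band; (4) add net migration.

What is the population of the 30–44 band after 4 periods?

[period 1]
Births: 10650 × 0.422 = 4494
15–29: 6900 × 0.948 = 6541
30–44: 1550 × 0.948 = 1469
45–59: 10650 × 0.943 = 10043
60–74: 6850 × 0.919 = 6295
Net migration: 0–14 − 210 → 4284; 15–29 − 210 → 6331
→ [4284, 6331, 1469, 10043, 6295]
[period 2]
Births: 1469 × 0.422 = 620
15–29: 4284 × 0.948 = 4061
30–44: 6331 × 0.948 = 6002
45–59: 1469 × 0.943 = 1385
60–74: 10043 × 0.919 = 9230
Net migration: 0–14 − 210 → 410; 15–29 − 210 → 3851
→ [410, 3851, 6002, 1385, 9230]
[period 3]
Births: 6002 × 0.422 = 2533
15–29: 410 × 0.948 = 389
30–44: 3851 × 0.948 = 3651
45–59: 6002 × 0.943 = 5660
60–74: 1385 × 0.919 = 1273
Net migration: 0–14 − 210 → 2323; 15–29 − 210 → 179
→ [2323, 179, 3651, 5660, 1273]
[period 4]
Births: 3651 × 0.422 = 1541
15–29: 2323 × 0.948 = 2202
30–44: 179 × 0.948 = 170
45–59: 3651 × 0.943 = 3443
60–74: 5660 × 0.919 = 5202
Net migration: 0–14 − 210 → 1331; 15–29 − 210 → 1992
→ [1331, 1992, 170, 3443, 5202]

170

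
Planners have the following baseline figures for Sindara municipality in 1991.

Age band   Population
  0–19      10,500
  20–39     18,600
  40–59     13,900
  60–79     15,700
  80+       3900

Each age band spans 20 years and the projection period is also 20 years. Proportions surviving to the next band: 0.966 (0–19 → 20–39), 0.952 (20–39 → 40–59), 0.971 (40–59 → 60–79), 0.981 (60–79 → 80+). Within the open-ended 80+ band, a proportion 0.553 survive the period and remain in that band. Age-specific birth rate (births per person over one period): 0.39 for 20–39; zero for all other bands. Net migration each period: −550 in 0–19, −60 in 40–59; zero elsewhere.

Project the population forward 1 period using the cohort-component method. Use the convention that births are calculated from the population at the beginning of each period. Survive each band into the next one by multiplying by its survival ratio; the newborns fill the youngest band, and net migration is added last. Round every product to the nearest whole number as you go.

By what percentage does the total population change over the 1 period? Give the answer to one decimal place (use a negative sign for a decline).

Period 1.
Births: 18600 * 0.39 = 7254
20–39: 10500 * 0.966 = 10143
40–59: 18600 * 0.952 = 17707
60–79: 13900 * 0.971 = 13497
80+: 15700 * 0.981 + 3900 * 0.553 = 15402 + 2157 = 17559
Net migration: 0–19 − 550 → 6704; 40–59 − 60 → 17647
Population now: 0–19=6704, 20–39=10143, 40–59=17647, 60–79=13497, 80+=17559
Total: 62600 → 65550; change = 2950; percentage change = 4.7%

4.7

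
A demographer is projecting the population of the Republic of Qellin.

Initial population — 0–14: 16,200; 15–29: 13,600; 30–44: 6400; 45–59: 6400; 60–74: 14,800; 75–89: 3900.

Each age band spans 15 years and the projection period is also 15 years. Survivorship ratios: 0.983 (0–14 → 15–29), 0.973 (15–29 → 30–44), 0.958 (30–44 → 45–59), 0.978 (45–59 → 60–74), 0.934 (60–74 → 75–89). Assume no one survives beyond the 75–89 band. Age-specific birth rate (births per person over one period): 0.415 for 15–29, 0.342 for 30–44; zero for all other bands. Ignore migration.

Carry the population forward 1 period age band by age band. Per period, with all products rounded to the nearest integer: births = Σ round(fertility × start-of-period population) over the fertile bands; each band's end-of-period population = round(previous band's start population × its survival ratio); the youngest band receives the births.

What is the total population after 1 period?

63204

Period 1:
Births: 13600 * 0.415 = 5644  |  6400 * 0.342 = 2189 → total 7833
15–29: 16200 * 0.983 = 15925
30–44: 13600 * 0.973 = 13233
45–59: 6400 * 0.958 = 6131
60–74: 6400 * 0.978 = 6259
75–89: 14800 * 0.934 = 13823
Giving 7833 / 15925 / 13233 / 6131 / 6259 / 13823.
Total after period 1: 7833 + 15925 + 13233 + 6131 + 6259 + 13823 = 63204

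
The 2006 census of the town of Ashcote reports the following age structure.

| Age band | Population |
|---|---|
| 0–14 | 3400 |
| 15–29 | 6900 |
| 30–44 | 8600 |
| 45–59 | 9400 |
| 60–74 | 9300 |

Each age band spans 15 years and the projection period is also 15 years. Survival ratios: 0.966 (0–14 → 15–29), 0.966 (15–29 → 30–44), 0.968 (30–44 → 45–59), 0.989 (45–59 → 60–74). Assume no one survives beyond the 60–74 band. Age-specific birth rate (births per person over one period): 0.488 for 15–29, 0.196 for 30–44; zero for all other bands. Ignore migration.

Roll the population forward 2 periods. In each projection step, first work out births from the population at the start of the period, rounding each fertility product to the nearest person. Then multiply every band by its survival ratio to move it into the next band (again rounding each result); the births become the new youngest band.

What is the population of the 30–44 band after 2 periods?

3172

Let band 1 be 0–14 through band 5 = 60–74.
Period 1.
Births: 6900 * 0.488 = 3367, 8600 * 0.196 = 1686 — total 5053
Band 2: 3400 * 0.966 = 3284
Band 3: 6900 * 0.966 = 6665
Band 4: 8600 * 0.968 = 8325
Band 5: 9400 * 0.989 = 9297
End of period: [5053, 3284, 6665, 8325, 9297]
Period 2.
Births: 3284 * 0.488 = 1603, 6665 * 0.196 = 1306 — total 2909
Band 2: 5053 * 0.966 = 4881
Band 3: 3284 * 0.966 = 3172
Band 4: 6665 * 0.968 = 6452
Band 5: 8325 * 0.989 = 8233
End of period: [2909, 4881, 3172, 6452, 8233]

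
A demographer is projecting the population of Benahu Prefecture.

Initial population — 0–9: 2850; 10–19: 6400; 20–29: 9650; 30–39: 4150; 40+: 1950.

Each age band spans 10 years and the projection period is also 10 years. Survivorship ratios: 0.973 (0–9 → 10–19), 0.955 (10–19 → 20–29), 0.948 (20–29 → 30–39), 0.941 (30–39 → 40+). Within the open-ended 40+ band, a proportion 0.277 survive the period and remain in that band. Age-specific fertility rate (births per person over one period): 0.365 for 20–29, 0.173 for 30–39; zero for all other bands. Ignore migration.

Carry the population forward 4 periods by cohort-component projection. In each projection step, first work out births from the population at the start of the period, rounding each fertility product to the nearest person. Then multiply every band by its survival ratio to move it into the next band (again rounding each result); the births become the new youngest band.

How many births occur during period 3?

Period 1.
Births: 9650 × 0.365 = 3522  |  4150 × 0.173 = 718 ⇒ total 4240
10–19: 2850 × 0.973 = 2773
20–29: 6400 × 0.955 = 6112
30–39: 9650 × 0.948 = 9148
40+: 4150 × 0.941 + 1950 × 0.277 = 3905 + 540 = 4445
Population now: 0–9=4240, 10–19=2773, 20–29=6112, 30–39=9148, 40+=4445
Period 2.
Births: 6112 × 0.365 = 2231  |  9148 × 0.173 = 1583 ⇒ total 3814
10–19: 4240 × 0.973 = 4126
20–29: 2773 × 0.955 = 2648
30–39: 6112 × 0.948 = 5794
40+: 9148 × 0.941 + 4445 × 0.277 = 8608 + 1231 = 9839
Population now: 0–9=3814, 10–19=4126, 20–29=2648, 30–39=5794, 40+=9839
Period 3.
Births: 2648 × 0.365 = 967  |  5794 × 0.173 = 1002 ⇒ total 1969
10–19: 3814 × 0.973 = 3711
20–29: 4126 × 0.955 = 3940
30–39: 2648 × 0.948 = 2510
40+: 5794 × 0.941 + 9839 × 0.277 = 5452 + 2725 = 8177
Population now: 0–9=1969, 10–19=3711, 20–29=3940, 30–39=2510, 40+=8177

1969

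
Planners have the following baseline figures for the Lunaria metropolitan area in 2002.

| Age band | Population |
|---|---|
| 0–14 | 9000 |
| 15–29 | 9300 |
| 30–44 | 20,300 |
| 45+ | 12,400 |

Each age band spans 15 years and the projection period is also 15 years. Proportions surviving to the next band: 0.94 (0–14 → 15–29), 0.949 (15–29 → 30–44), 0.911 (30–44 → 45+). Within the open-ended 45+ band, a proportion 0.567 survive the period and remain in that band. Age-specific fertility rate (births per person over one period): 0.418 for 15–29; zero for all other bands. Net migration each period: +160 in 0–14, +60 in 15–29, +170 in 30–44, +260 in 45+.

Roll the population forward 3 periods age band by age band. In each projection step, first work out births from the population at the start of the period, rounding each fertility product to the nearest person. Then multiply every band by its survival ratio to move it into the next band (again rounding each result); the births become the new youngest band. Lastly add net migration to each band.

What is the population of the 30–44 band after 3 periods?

3837

Period 1.
Births: 9300 * 0.418 = 3887
15–29: 9000 * 0.94 = 8460
30–44: 9300 * 0.949 = 8826
45+: 20300 * 0.911 + 12400 * 0.567 = 18493 + 7031 = 25524
Net migration: 0–14 + 160 → 4047; 15–29 + 60 → 8520; 30–44 + 170 → 8996; 45+ + 260 → 25784
Population now: 0–14=4047, 15–29=8520, 30–44=8996, 45+=25784
Period 2.
Births: 8520 * 0.418 = 3561
15–29: 4047 * 0.94 = 3804
30–44: 8520 * 0.949 = 8085
45+: 8996 * 0.911 + 25784 * 0.567 = 8195 + 14620 = 22815
Net migration: 0–14 + 160 → 3721; 15–29 + 60 → 3864; 30–44 + 170 → 8255; 45+ + 260 → 23075
Population now: 0–14=3721, 15–29=3864, 30–44=8255, 45+=23075
Period 3.
Births: 3864 * 0.418 = 1615
15–29: 3721 * 0.94 = 3498
30–44: 3864 * 0.949 = 3667
45+: 8255 * 0.911 + 23075 * 0.567 = 7520 + 13084 = 20604
Net migration: 0–14 + 160 → 1775; 15–29 + 60 → 3558; 30–44 + 170 → 3837; 45+ + 260 → 20864
Population now: 0–14=1775, 15–29=3558, 30–44=3837, 45+=20864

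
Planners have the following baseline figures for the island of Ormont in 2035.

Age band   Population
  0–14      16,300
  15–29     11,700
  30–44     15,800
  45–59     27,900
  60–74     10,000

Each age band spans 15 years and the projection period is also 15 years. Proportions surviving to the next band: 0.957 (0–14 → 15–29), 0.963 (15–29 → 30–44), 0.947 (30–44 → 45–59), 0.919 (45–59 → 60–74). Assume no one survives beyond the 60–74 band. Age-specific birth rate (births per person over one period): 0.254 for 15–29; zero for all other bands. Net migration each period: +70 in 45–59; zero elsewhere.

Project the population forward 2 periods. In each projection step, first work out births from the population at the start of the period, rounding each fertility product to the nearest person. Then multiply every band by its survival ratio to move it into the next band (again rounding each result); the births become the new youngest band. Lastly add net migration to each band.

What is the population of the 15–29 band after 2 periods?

Let group 1 be 0–14 through group 5 = 60–74.
[period 1]
Births: 11700 × 0.254 = 2972
Group 2: 16300 × 0.957 = 15599
Group 3: 11700 × 0.963 = 11267
Group 4: 15800 × 0.947 = 14963
Group 5: 27900 × 0.919 = 25640
Net migration: Group 4 + 70 → 15033
Giving 2972 / 15599 / 11267 / 15033 / 25640.
[period 2]
Births: 15599 × 0.254 = 3962
Group 2: 2972 × 0.957 = 2844
Group 3: 15599 × 0.963 = 15022
Group 4: 11267 × 0.947 = 10670
Group 5: 15033 × 0.919 = 13815
Net migration: Group 4 + 70 → 10740
Giving 3962 / 2844 / 15022 / 10740 / 13815.

2844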